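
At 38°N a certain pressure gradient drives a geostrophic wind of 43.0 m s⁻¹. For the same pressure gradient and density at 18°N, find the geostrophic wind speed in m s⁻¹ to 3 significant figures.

85.7 m s⁻¹

With the same pressure gradient and density, V_g ∝ 1/f ∝ 1/sin φ.
V₂ = V₁ · sin φ₁ / sin φ₂ = 43.0 × sin 38° / sin 18°
V₂ = 43.0 × 0.6157/0.3090 = 85.7 m s⁻¹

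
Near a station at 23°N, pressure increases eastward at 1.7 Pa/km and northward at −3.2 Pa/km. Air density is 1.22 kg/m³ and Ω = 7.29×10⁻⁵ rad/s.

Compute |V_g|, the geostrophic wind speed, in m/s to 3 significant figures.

Coriolis parameter at 23°N:
f = 2Ω sin φ = 2 × 7.29×10⁻⁵ × sin 23° = 5.70×10⁻⁵ s⁻¹
Component geostrophic relations (x east, y north):
u_g = −(1/(fρ)) ∂P/∂y,  v_g = (1/(fρ)) ∂P/∂x
u_g = −(−3.2×10⁻³)/(5.70×10⁻⁵ × 1.22) = 46.0 m/s;  v_g = (1.7×10⁻³)/(5.70×10⁻⁵ × 1.22) = 24.5 m/s
|V_g| = √(u_g² + v_g²) = 52.1 m/s

52.1 m/s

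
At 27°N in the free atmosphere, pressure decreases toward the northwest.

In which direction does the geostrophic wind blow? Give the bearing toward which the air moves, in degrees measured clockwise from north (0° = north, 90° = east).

045°

The pressure-gradient force points toward the northwest (bearing 315°).
Geostrophic balance: in the Northern Hemisphere the Coriolis force deflects motion to the right, so the geostrophic wind blows 90° to the right of the pressure-gradient force (low pressure on the left).
Rotating 315° by 90° clockwise gives 045° — the wind blows toward the northeast.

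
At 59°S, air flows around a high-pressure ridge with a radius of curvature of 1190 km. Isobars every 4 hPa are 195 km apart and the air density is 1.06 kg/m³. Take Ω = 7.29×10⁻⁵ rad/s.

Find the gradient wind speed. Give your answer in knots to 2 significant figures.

34 knots

Coriolis parameter at 59°S:
f = 2Ω sin φ = 2 × 7.29×10⁻⁵ × sin 59° = 1.25×10⁻⁴ s⁻¹
Pressure gradient: |∂P/∂n| = 400 Pa / 195000 m = 2.05×10⁻³ Pa/m
Geostrophic speed: V_g = |∂P/∂n|/(fρ) = 2.05×10⁻³/(1.25×10⁻⁴ × 1.06) = 15.5 m/s
Around a high, pressure-gradient force acts outward with centrifugal, so Coriolis balances both:
fV = (1/ρ)|∂P/∂n| + V²/R  →  V² − fR·V + fR·V_g = 0
With fR = 1.25×10⁻⁴ × 1190×10³ m = 149 m/s:
V = [fR − √((fR)² − 4 fR V_g)]/2 = [149 − √(149² − 4×149×15.5)]/2 = 17.6 m/s
Supergeostrophic (V > V_g = 15.5 m/s), as expected around a high.
Converting: 17.6 m/s × 1.944 = 34 knots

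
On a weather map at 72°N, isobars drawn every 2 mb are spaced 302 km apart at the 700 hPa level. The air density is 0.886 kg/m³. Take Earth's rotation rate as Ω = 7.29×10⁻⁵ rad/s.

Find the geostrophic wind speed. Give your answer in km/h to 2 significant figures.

Coriolis parameter at 72°N:
f = 2Ω sin φ = 2 × 7.29×10⁻⁵ × sin 72° = 1.39×10⁻⁴ s⁻¹
Pressure gradient: |∂P/∂n| = 200 Pa / 302000 m = 6.62×10⁻⁴ Pa/m
Geostrophic balance (pressure-gradient force = Coriolis force):
V_g = (1/(fρ)) |∂P/∂n| = 6.62×10⁻⁴ / (1.39×10⁻⁴ × 0.886) = 5.39 m/s
Converting: 5.39 m/s × 3.6 = 19 km/h

19 km/h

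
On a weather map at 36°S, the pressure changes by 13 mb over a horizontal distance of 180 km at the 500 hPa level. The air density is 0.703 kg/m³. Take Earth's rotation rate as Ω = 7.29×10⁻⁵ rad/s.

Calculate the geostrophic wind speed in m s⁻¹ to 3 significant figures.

Coriolis parameter at 36°S:
f = 2Ω sin φ = 2 × 7.29×10⁻⁵ × sin 36° = 8.57×10⁻⁵ s⁻¹
Pressure gradient: |∂P/∂n| = 1300 Pa / 180000 m = 7.22×10⁻³ Pa/m
Geostrophic balance (pressure-gradient force = Coriolis force):
V_g = (1/(fρ)) |∂P/∂n| = 7.22×10⁻³ / (8.57×10⁻⁵ × 0.703) = 120 m/s

120 m s⁻¹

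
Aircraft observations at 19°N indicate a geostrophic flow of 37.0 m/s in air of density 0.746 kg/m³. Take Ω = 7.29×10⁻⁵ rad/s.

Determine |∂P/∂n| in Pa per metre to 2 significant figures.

1.3×10⁻³ Pa/m

Coriolis parameter at 19°N:
f = 2Ω sin φ = 2 × 7.29×10⁻⁵ × sin 19° = 4.75×10⁻⁵ s⁻¹
Geostrophic balance rearranged: |∂P/∂n| = f ρ V_g
|∂P/∂n| = 4.75×10⁻⁵ × 0.746 × 37.0 = 1.31×10⁻³ Pa/m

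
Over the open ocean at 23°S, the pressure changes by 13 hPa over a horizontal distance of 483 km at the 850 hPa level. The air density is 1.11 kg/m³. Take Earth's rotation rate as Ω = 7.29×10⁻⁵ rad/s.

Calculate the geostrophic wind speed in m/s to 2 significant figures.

Coriolis parameter at 23°S:
f = 2Ω sin φ = 2 × 7.29×10⁻⁵ × sin 23° = 5.70×10⁻⁵ s⁻¹
Pressure gradient: |∂P/∂n| = 1300 Pa / 483000 m = 2.69×10⁻³ Pa/m
Geostrophic balance (pressure-gradient force = Coriolis force):
V_g = (1/(fρ)) |∂P/∂n| = 2.69×10⁻³ / (5.70×10⁻⁵ × 1.11) = 42.6 m/s

43 m/s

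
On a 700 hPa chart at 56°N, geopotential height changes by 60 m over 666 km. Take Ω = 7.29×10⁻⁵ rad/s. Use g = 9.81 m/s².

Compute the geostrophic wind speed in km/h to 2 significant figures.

26 km/h

Coriolis parameter at 56°N:
f = 2Ω sin φ = 2 × 7.29×10⁻⁵ × sin 56° = 1.21×10⁻⁴ s⁻¹
Height gradient: |∂Z/∂n| = 60 m / 666000 m = 9.01×10⁻⁵
On a pressure surface, geostrophic balance gives V_g = (g/f)|∂Z/∂n|:
V_g = 9.81 × 9.01×10⁻⁵ / 1.21×10⁻⁴ = 7.31 m/s
Converting: 7.31 m/s × 3.6 = 26 km/h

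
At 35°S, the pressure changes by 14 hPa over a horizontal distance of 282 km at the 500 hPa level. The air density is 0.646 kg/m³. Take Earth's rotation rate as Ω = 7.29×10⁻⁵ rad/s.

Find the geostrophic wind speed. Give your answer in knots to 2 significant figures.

180 knots

Coriolis parameter at 35°S:
f = 2Ω sin φ = 2 × 7.29×10⁻⁵ × sin 35° = 8.36×10⁻⁵ s⁻¹
Pressure gradient: |∂P/∂n| = 1400 Pa / 282000 m = 4.96×10⁻³ Pa/m
Geostrophic balance (pressure-gradient force = Coriolis force):
V_g = (1/(fρ)) |∂P/∂n| = 4.96×10⁻³ / (8.36×10⁻⁵ × 0.646) = 91.9 m/s
Converting: 91.9 m/s × 1.944 = 180 knots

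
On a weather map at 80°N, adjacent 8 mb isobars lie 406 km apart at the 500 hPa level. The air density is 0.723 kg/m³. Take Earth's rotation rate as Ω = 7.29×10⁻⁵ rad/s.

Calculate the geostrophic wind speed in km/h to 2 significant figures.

68 km/h

Coriolis parameter at 80°N:
f = 2Ω sin φ = 2 × 7.29×10⁻⁵ × sin 80° = 1.44×10⁻⁴ s⁻¹
Pressure gradient: |∂P/∂n| = 800 Pa / 406000 m = 1.97×10⁻³ Pa/m
Geostrophic balance (pressure-gradient force = Coriolis force):
V_g = (1/(fρ)) |∂P/∂n| = 1.97×10⁻³ / (1.44×10⁻⁴ × 0.723) = 19.0 m/s
Converting: 19.0 m/s × 3.6 = 68 km/h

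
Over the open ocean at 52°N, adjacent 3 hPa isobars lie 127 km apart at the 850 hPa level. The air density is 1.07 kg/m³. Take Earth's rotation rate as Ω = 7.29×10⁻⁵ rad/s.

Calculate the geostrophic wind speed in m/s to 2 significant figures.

19 m/s

Coriolis parameter at 52°N:
f = 2Ω sin φ = 2 × 7.29×10⁻⁵ × sin 52° = 1.15×10⁻⁴ s⁻¹
Pressure gradient: |∂P/∂n| = 300 Pa / 127000 m = 2.36×10⁻³ Pa/m
Geostrophic balance (pressure-gradient force = Coriolis force):
V_g = (1/(fρ)) |∂P/∂n| = 2.36×10⁻³ / (1.15×10⁻⁴ × 1.07) = 19.2 m/s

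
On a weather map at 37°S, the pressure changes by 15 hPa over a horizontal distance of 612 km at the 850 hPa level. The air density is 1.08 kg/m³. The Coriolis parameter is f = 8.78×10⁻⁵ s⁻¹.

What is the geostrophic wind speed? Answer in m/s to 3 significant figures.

25.8 m/s

Pressure gradient: |∂P/∂n| = 1500 Pa / 612000 m = 2.45×10⁻³ Pa/m
Geostrophic balance (pressure-gradient force = Coriolis force):
V_g = (1/(fρ)) |∂P/∂n| = 2.45×10⁻³ / (8.78×10⁻⁵ × 1.08) = 25.8 m/s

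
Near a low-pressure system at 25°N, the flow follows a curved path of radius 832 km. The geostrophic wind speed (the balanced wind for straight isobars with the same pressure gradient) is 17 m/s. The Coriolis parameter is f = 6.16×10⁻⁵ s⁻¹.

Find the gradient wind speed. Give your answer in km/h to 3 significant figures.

48.5 km/h

Around a low, centrifugal force acts outward with Coriolis, so pressure-gradient force balances both:
(1/ρ)|∂P/∂n| = fV + V²/R  →  V² + fR·V − fR·V_g = 0
With fR = 6.16×10⁻⁵ × 832×10³ m = 51.3 m/s:
V = [−fR + √((fR)² + 4 fR V_g)]/2 = [−51.3 + √(51.3² + 4×51.3×17)]/2 = 13.5 m/s
Subgeostrophic (V < V_g = 17 m/s), as expected around a low.
Converting: 13.5 m/s × 3.6 = 48.5 km/h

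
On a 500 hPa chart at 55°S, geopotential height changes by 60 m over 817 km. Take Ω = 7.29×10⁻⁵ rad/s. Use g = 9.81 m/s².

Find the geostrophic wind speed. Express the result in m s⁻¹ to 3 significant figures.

6.03 m s⁻¹

Coriolis parameter at 55°S:
f = 2Ω sin φ = 2 × 7.29×10⁻⁵ × sin 55° = 1.19×10⁻⁴ s⁻¹
Height gradient: |∂Z/∂n| = 60 m / 817000 m = 7.34×10⁻⁵
On a pressure surface, geostrophic balance gives V_g = (g/f)|∂Z/∂n|:
V_g = 9.81 × 7.34×10⁻⁵ / 1.19×10⁻⁴ = 6.03 m/s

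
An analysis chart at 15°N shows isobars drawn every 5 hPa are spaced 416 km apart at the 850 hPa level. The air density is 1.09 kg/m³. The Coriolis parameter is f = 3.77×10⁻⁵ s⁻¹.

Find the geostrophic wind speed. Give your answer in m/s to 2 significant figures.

Pressure gradient: |∂P/∂n| = 500 Pa / 416000 m = 1.20×10⁻³ Pa/m
Geostrophic balance (pressure-gradient force = Coriolis force):
V_g = (1/(fρ)) |∂P/∂n| = 1.20×10⁻³ / (3.77×10⁻⁵ × 1.09) = 29.2 m/s

29 m/s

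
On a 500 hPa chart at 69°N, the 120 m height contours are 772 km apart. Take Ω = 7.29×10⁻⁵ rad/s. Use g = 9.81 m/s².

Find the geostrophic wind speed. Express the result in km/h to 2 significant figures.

40 km/h

Coriolis parameter at 69°N:
f = 2Ω sin φ = 2 × 7.29×10⁻⁵ × sin 69° = 1.36×10⁻⁴ s⁻¹
Height gradient: |∂Z/∂n| = 120 m / 772000 m = 1.55×10⁻⁴
On a pressure surface, geostrophic balance gives V_g = (g/f)|∂Z/∂n|:
V_g = 9.81 × 1.55×10⁻⁴ / 1.36×10⁻⁴ = 11.2 m/s
Converting: 11.2 m/s × 3.6 = 40 km/h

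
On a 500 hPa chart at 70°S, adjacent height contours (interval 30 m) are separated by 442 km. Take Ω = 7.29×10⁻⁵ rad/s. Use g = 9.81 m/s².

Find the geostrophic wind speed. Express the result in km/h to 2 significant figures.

17 km/h

Coriolis parameter at 70°S:
f = 2Ω sin φ = 2 × 7.29×10⁻⁵ × sin 70° = 1.37×10⁻⁴ s⁻¹
Height gradient: |∂Z/∂n| = 30 m / 442000 m = 6.79×10⁻⁵
On a pressure surface, geostrophic balance gives V_g = (g/f)|∂Z/∂n|:
V_g = 9.81 × 6.79×10⁻⁵ / 1.37×10⁻⁴ = 4.86 m/s
Converting: 4.86 m/s × 3.6 = 17 km/h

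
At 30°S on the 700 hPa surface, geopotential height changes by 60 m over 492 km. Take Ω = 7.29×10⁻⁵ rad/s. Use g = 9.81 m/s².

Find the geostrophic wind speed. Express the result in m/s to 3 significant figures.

Coriolis parameter at 30°S:
f = 2Ω sin φ = 2 × 7.29×10⁻⁵ × sin 30° = 7.29×10⁻⁵ s⁻¹
Height gradient: |∂Z/∂n| = 60 m / 492000 m = 1.22×10⁻⁴
On a pressure surface, geostrophic balance gives V_g = (g/f)|∂Z/∂n|:
V_g = 9.81 × 1.22×10⁻⁴ / 7.29×10⁻⁵ = 16.4 m/s

16.4 m/s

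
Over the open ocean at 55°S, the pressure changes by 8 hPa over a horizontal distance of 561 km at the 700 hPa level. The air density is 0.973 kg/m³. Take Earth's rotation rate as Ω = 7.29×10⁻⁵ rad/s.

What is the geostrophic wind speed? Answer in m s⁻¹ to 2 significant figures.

12 m s⁻¹

Coriolis parameter at 55°S:
f = 2Ω sin φ = 2 × 7.29×10⁻⁵ × sin 55° = 1.19×10⁻⁴ s⁻¹
Pressure gradient: |∂P/∂n| = 800 Pa / 561000 m = 1.43×10⁻³ Pa/m
Geostrophic balance (pressure-gradient force = Coriolis force):
V_g = (1/(fρ)) |∂P/∂n| = 1.43×10⁻³ / (1.19×10⁻⁴ × 0.973) = 12.3 m/s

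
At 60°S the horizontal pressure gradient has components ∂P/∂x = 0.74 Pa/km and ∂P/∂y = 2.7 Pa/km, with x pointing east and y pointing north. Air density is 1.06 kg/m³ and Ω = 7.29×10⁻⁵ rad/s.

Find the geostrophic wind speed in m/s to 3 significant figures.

20.9 m/s

Coriolis parameter at 60°S:
f = 2Ω sin φ = 2 × 7.29×10⁻⁵ × sin 60° = 1.26×10⁻⁴ s⁻¹
In the Southern Hemisphere f is negative: f = −1.26×10⁻⁴ s⁻¹.
Component geostrophic relations (x east, y north):
u_g = −(1/(fρ)) ∂P/∂y,  v_g = (1/(fρ)) ∂P/∂x
u_g = −(2.7×10⁻³)/(−1.26×10⁻⁴ × 1.06) = 20.2 m/s;  v_g = (0.74×10⁻³)/(−1.26×10⁻⁴ × 1.06) = −5.53 m/s
|V_g| = √(u_g² + v_g²) = 20.9 m/s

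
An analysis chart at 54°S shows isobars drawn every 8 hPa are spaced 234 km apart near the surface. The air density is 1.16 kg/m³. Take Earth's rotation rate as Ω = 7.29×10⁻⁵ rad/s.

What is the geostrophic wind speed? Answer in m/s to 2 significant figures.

25 m/s

Coriolis parameter at 54°S:
f = 2Ω sin φ = 2 × 7.29×10⁻⁵ × sin 54° = 1.18×10⁻⁴ s⁻¹
Pressure gradient: |∂P/∂n| = 800 Pa / 234000 m = 3.42×10⁻³ Pa/m
Geostrophic balance (pressure-gradient force = Coriolis force):
V_g = (1/(fρ)) |∂P/∂n| = 3.42×10⁻³ / (1.18×10⁻⁴ × 1.16) = 25.0 m/s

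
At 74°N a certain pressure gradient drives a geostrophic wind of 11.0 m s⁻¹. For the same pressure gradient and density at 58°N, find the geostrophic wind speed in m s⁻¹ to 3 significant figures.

12.5 m s⁻¹

With the same pressure gradient and density, V_g ∝ 1/f ∝ 1/sin φ.
V₂ = V₁ · sin φ₁ / sin φ₂ = 11.0 × sin 74° / sin 58°
V₂ = 11.0 × 0.9613/0.8480 = 12.5 m s⁻¹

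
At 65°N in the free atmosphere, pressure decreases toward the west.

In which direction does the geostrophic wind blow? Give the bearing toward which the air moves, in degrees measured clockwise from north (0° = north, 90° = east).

000°

The pressure-gradient force points toward the west (bearing 270°).
Geostrophic balance: in the Northern Hemisphere the Coriolis force deflects motion to the right, so the geostrophic wind blows 90° to the right of the pressure-gradient force (low pressure on the left).
Rotating 270° by 90° clockwise gives 000° — the wind blows toward the north.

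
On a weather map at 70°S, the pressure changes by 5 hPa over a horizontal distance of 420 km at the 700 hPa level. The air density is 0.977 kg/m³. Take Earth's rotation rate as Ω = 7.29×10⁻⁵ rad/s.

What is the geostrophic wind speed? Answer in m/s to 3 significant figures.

8.89 m/s

Coriolis parameter at 70°S:
f = 2Ω sin φ = 2 × 7.29×10⁻⁵ × sin 70° = 1.37×10⁻⁴ s⁻¹
Pressure gradient: |∂P/∂n| = 500 Pa / 420000 m = 1.19×10⁻³ Pa/m
Geostrophic balance (pressure-gradient force = Coriolis force):
V_g = (1/(fρ)) |∂P/∂n| = 1.19×10⁻³ / (1.37×10⁻⁴ × 0.977) = 8.89 m/s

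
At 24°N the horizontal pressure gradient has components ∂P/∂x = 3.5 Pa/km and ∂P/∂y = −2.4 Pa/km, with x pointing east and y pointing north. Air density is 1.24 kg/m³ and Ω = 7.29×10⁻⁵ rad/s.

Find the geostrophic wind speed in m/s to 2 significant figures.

58 m/s

Coriolis parameter at 24°N:
f = 2Ω sin φ = 2 × 7.29×10⁻⁵ × sin 24° = 5.93×10⁻⁵ s⁻¹
Component geostrophic relations (x east, y north):
u_g = −(1/(fρ)) ∂P/∂y,  v_g = (1/(fρ)) ∂P/∂x
u_g = −(−2.4×10⁻³)/(5.93×10⁻⁵ × 1.24) = 32.6 m/s;  v_g = (3.5×10⁻³)/(5.93×10⁻⁵ × 1.24) = 47.6 m/s
|V_g| = √(u_g² + v_g²) = 57.7 m/s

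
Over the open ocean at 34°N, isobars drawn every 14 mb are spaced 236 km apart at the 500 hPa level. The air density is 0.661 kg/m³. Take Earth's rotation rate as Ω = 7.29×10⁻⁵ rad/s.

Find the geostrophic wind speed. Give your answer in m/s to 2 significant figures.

110 m/s

Coriolis parameter at 34°N:
f = 2Ω sin φ = 2 × 7.29×10⁻⁵ × sin 34° = 8.15×10⁻⁵ s⁻¹
Pressure gradient: |∂P/∂n| = 1400 Pa / 236000 m = 5.93×10⁻³ Pa/m
Geostrophic balance (pressure-gradient force = Coriolis force):
V_g = (1/(fρ)) |∂P/∂n| = 5.93×10⁻³ / (8.15×10⁻⁵ × 0.661) = 110 m/s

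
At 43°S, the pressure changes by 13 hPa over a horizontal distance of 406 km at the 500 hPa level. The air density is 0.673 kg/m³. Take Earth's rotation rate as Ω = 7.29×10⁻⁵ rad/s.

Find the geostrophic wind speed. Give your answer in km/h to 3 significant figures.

172 km/h

Coriolis parameter at 43°S:
f = 2Ω sin φ = 2 × 7.29×10⁻⁵ × sin 43° = 9.94×10⁻⁵ s⁻¹
Pressure gradient: |∂P/∂n| = 1300 Pa / 406000 m = 3.20×10⁻³ Pa/m
Geostrophic balance (pressure-gradient force = Coriolis force):
V_g = (1/(fρ)) |∂P/∂n| = 3.20×10⁻³ / (9.94×10⁻⁵ × 0.673) = 47.8 m/s
Converting: 47.8 m/s × 3.6 = 172 km/h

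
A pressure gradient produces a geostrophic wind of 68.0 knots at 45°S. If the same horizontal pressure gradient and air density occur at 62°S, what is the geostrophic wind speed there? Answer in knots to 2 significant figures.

With the same pressure gradient and density, V_g ∝ 1/f ∝ 1/sin φ.
V₂ = V₁ · sin φ₁ / sin φ₂ = 68.0 × sin 45° / sin 62°
V₂ = 68.0 × 0.7071/0.8829 = 54 knots

54 knots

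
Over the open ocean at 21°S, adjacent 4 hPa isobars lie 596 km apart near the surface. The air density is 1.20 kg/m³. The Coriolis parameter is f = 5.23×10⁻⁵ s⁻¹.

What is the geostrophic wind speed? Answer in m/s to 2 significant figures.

11 m/s

Pressure gradient: |∂P/∂n| = 400 Pa / 596000 m = 6.71×10⁻⁴ Pa/m
Geostrophic balance (pressure-gradient force = Coriolis force):
V_g = (1/(fρ)) |∂P/∂n| = 6.71×10⁻⁴ / (5.23×10⁻⁵ × 1.20) = 10.7 m/s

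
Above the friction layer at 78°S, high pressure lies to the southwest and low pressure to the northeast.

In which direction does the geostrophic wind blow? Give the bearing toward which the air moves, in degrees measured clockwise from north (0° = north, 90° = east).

The pressure-gradient force points toward the northeast (bearing 045°).
Geostrophic balance: in the Southern Hemisphere the Coriolis force deflects motion to the left, so the geostrophic wind blows 90° to the left of the pressure-gradient force (low pressure on the right).
Rotating 045° by 90° counterclockwise gives 315° — the wind blows toward the northwest.

315°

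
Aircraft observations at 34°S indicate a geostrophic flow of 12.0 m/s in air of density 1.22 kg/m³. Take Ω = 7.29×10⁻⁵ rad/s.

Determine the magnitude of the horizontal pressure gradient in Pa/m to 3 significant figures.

1.19×10⁻³ Pa/m

Coriolis parameter at 34°S:
f = 2Ω sin φ = 2 × 7.29×10⁻⁵ × sin 34° = 8.15×10⁻⁵ s⁻¹
Geostrophic balance rearranged: |∂P/∂n| = f ρ V_g
|∂P/∂n| = 8.15×10⁻⁵ × 1.22 × 12.0 = 1.19×10⁻³ Pa/m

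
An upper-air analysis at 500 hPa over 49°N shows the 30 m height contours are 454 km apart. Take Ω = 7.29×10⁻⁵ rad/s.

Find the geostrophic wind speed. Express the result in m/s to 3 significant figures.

Coriolis parameter at 49°N:
f = 2Ω sin φ = 2 × 7.29×10⁻⁵ × sin 49° = 1.10×10⁻⁴ s⁻¹
Height gradient: |∂Z/∂n| = 30 m / 454000 m = 6.61×10⁻⁵
On a pressure surface, geostrophic balance gives V_g = (g/f)|∂Z/∂n|:
V_g = 9.81 × 6.61×10⁻⁵ / 1.10×10⁻⁴ = 5.89 m/s

5.89 m/s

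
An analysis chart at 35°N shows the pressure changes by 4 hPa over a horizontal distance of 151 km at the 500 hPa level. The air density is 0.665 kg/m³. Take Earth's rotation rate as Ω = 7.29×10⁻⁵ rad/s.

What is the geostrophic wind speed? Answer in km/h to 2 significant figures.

170 km/h

Coriolis parameter at 35°N:
f = 2Ω sin φ = 2 × 7.29×10⁻⁵ × sin 35° = 8.36×10⁻⁵ s⁻¹
Pressure gradient: |∂P/∂n| = 400 Pa / 151000 m = 2.65×10⁻³ Pa/m
Geostrophic balance (pressure-gradient force = Coriolis force):
V_g = (1/(fρ)) |∂P/∂n| = 2.65×10⁻³ / (8.36×10⁻⁵ × 0.665) = 47.6 m/s
Converting: 47.6 m/s × 3.6 = 170 km/h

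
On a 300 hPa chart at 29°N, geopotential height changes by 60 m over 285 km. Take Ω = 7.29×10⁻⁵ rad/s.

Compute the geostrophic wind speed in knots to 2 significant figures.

Coriolis parameter at 29°N:
f = 2Ω sin φ = 2 × 7.29×10⁻⁵ × sin 29° = 7.07×10⁻⁵ s⁻¹
Height gradient: |∂Z/∂n| = 60 m / 285000 m = 2.11×10⁻⁴
On a pressure surface, geostrophic balance gives V_g = (g/f)|∂Z/∂n|:
V_g = 9.81 × 2.11×10⁻⁴ / 7.07×10⁻⁵ = 29.2 m/s
Converting: 29.2 m/s × 1.944 = 57 knots

57 knots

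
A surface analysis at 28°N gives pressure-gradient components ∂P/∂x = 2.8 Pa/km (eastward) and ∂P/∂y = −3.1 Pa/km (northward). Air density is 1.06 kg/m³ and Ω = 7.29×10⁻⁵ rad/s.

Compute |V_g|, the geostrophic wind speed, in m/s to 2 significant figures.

58 m/s

Coriolis parameter at 28°N:
f = 2Ω sin φ = 2 × 7.29×10⁻⁵ × sin 28° = 6.84×10⁻⁵ s⁻¹
Component geostrophic relations (x east, y north):
u_g = −(1/(fρ)) ∂P/∂y,  v_g = (1/(fρ)) ∂P/∂x
u_g = −(−3.1×10⁻³)/(6.84×10⁻⁵ × 1.06) = 42.7 m/s;  v_g = (2.8×10⁻³)/(6.84×10⁻⁵ × 1.06) = 38.6 m/s
|V_g| = √(u_g² + v_g²) = 57.6 m/s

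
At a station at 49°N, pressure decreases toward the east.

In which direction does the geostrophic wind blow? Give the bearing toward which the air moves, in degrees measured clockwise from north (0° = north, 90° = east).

180°

The pressure-gradient force points toward the east (bearing 090°).
Geostrophic balance: in the Northern Hemisphere the Coriolis force deflects motion to the right, so the geostrophic wind blows 90° to the right of the pressure-gradient force (low pressure on the left).
Rotating 090° by 90° clockwise gives 180° — the wind blows toward the south.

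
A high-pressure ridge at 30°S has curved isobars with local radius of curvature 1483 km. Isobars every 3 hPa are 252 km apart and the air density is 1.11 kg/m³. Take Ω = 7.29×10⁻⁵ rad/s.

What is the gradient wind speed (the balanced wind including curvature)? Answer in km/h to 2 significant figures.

63 km/h

Coriolis parameter at 30°S:
f = 2Ω sin φ = 2 × 7.29×10⁻⁵ × sin 30° = 7.29×10⁻⁵ s⁻¹
Pressure gradient: |∂P/∂n| = 300 Pa / 252000 m = 1.19×10⁻³ Pa/m
Geostrophic speed: V_g = |∂P/∂n|/(fρ) = 1.19×10⁻³/(7.29×10⁻⁵ × 1.11) = 14.7 m/s
Around a high, pressure-gradient force acts outward with centrifugal, so Coriolis balances both:
fV = (1/ρ)|∂P/∂n| + V²/R  →  V² − fR·V + fR·V_g = 0
With fR = 7.29×10⁻⁵ × 1483×10³ m = 108 m/s:
V = [fR − √((fR)² − 4 fR V_g)]/2 = [108 − √(108² − 4×108×14.7)]/2 = 17.6 m/s
Supergeostrophic (V > V_g = 14.7 m/s), as expected around a high.
Converting: 17.6 m/s × 3.6 = 63 km/h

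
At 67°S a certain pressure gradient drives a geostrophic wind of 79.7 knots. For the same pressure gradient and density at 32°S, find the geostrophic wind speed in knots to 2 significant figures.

140 knots

With the same pressure gradient and density, V_g ∝ 1/f ∝ 1/sin φ.
V₂ = V₁ · sin φ₁ / sin φ₂ = 79.7 × sin 67° / sin 32°
V₂ = 79.7 × 0.9205/0.5299 = 140 knots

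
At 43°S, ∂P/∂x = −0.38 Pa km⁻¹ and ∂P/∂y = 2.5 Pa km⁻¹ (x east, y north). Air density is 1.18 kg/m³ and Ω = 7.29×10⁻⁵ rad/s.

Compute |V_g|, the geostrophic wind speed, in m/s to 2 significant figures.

Coriolis parameter at 43°S:
f = 2Ω sin φ = 2 × 7.29×10⁻⁵ × sin 43° = 9.94×10⁻⁵ s⁻¹
In the Southern Hemisphere f is negative: f = −9.94×10⁻⁵ s⁻¹.
Component geostrophic relations (x east, y north):
u_g = −(1/(fρ)) ∂P/∂y,  v_g = (1/(fρ)) ∂P/∂x
u_g = −(2.5×10⁻³)/(−9.94×10⁻⁵ × 1.18) = 21.3 m/s;  v_g = (−0.38×10⁻³)/(−9.94×10⁻⁵ × 1.18) = 3.24 m/s
|V_g| = √(u_g² + v_g²) = 21.6 m/s

22 m/s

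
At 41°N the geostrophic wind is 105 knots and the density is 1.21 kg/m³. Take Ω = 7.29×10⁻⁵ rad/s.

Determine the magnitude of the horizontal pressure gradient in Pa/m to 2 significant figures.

6.3×10⁻³ Pa/m

Coriolis parameter at 41°N:
f = 2Ω sin φ = 2 × 7.29×10⁻⁵ × sin 41° = 9.57×10⁻⁵ s⁻¹
Wind speed in SI: 105 knots = 54.0 m/s
Geostrophic balance rearranged: |∂P/∂n| = f ρ V_g
|∂P/∂n| = 9.57×10⁻⁵ × 1.21 × 54.0 = 6.25×10⁻³ Pa/m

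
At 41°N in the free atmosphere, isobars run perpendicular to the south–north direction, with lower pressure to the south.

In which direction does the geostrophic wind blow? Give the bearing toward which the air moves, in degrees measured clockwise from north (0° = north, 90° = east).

The pressure-gradient force points toward the south (bearing 180°).
Geostrophic balance: in the Northern Hemisphere the Coriolis force deflects motion to the right, so the geostrophic wind blows 90° to the right of the pressure-gradient force (low pressure on the left).
Rotating 180° by 90° clockwise gives 270° — the wind blows toward the west.

270°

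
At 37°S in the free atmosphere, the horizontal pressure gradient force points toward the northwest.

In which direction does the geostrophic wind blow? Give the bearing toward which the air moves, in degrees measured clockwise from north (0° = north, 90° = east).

225°

The pressure-gradient force points toward the northwest (bearing 315°).
Geostrophic balance: in the Southern Hemisphere the Coriolis force deflects motion to the left, so the geostrophic wind blows 90° to the left of the pressure-gradient force (low pressure on the right).
Rotating 315° by 90° counterclockwise gives 225° — the wind blows toward the southwest.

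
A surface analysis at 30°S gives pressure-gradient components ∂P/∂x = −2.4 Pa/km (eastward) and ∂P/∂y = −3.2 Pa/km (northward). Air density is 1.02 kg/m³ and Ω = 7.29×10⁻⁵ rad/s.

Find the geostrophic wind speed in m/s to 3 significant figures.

53.8 m/s

Coriolis parameter at 30°S:
f = 2Ω sin φ = 2 × 7.29×10⁻⁵ × sin 30° = 7.29×10⁻⁵ s⁻¹
In the Southern Hemisphere f is negative: f = −7.29×10⁻⁵ s⁻¹.
Component geostrophic relations (x east, y north):
u_g = −(1/(fρ)) ∂P/∂y,  v_g = (1/(fρ)) ∂P/∂x
u_g = −(−3.2×10⁻³)/(−7.29×10⁻⁵ × 1.02) = −43.0 m/s;  v_g = (−2.4×10⁻³)/(−7.29×10⁻⁵ × 1.02) = 32.3 m/s
|V_g| = √(u_g² + v_g²) = 53.8 m/s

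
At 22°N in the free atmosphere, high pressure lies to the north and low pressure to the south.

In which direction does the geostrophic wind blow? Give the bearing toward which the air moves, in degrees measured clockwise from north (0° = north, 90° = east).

270°

The pressure-gradient force points toward the south (bearing 180°).
Geostrophic balance: in the Northern Hemisphere the Coriolis force deflects motion to the right, so the geostrophic wind blows 90° to the right of the pressure-gradient force (low pressure on the left).
Rotating 180° by 90° clockwise gives 270° — the wind blows toward the west.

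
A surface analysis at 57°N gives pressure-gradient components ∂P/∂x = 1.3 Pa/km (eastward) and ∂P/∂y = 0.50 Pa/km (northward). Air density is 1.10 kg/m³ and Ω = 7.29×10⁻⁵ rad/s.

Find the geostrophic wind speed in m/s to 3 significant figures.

Coriolis parameter at 57°N:
f = 2Ω sin φ = 2 × 7.29×10⁻⁵ × sin 57° = 1.22×10⁻⁴ s⁻¹
Component geostrophic relations (x east, y north):
u_g = −(1/(fρ)) ∂P/∂y,  v_g = (1/(fρ)) ∂P/∂x
u_g = −(0.50×10⁻³)/(1.22×10⁻⁴ × 1.10) = −3.72 m/s;  v_g = (1.3×10⁻³)/(1.22×10⁻⁴ × 1.10) = 9.66 m/s
|V_g| = √(u_g² + v_g²) = 10.4 m/s

10.4 m/s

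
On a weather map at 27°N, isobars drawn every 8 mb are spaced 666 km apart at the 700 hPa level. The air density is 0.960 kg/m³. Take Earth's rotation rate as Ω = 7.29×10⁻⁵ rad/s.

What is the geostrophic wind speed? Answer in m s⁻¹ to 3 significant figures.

18.9 m s⁻¹

Coriolis parameter at 27°N:
f = 2Ω sin φ = 2 × 7.29×10⁻⁵ × sin 27° = 6.62×10⁻⁵ s⁻¹
Pressure gradient: |∂P/∂n| = 800 Pa / 666000 m = 1.20×10⁻³ Pa/m
Geostrophic balance (pressure-gradient force = Coriolis force):
V_g = (1/(fρ)) |∂P/∂n| = 1.20×10⁻³ / (6.62×10⁻⁵ × 0.960) = 18.9 m/s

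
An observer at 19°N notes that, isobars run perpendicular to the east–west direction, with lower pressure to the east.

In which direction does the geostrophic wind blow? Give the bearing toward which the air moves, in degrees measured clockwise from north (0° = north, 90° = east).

The pressure-gradient force points toward the east (bearing 090°).
Geostrophic balance: in the Northern Hemisphere the Coriolis force deflects motion to the right, so the geostrophic wind blows 90° to the right of the pressure-gradient force (low pressure on the left).
Rotating 090° by 90° clockwise gives 180° — the wind blows toward the south.

180°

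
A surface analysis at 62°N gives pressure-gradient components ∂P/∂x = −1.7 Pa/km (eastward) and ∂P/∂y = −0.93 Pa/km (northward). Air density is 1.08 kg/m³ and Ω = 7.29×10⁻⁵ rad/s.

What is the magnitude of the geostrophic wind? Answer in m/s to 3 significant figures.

13.9 m/s

Coriolis parameter at 62°N:
f = 2Ω sin φ = 2 × 7.29×10⁻⁵ × sin 62° = 1.29×10⁻⁴ s⁻¹
Component geostrophic relations (x east, y north):
u_g = −(1/(fρ)) ∂P/∂y,  v_g = (1/(fρ)) ∂P/∂x
u_g = −(−0.93×10⁻³)/(1.29×10⁻⁴ × 1.08) = 6.69 m/s;  v_g = (−1.7×10⁻³)/(1.29×10⁻⁴ × 1.08) = −12.2 m/s
|V_g| = √(u_g² + v_g²) = 13.9 m/s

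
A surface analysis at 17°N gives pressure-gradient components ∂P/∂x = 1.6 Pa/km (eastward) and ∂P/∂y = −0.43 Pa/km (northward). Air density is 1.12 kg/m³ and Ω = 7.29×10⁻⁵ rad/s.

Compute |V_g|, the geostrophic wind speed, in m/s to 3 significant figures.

Coriolis parameter at 17°N:
f = 2Ω sin φ = 2 × 7.29×10⁻⁵ × sin 17° = 4.26×10⁻⁵ s⁻¹
Component geostrophic relations (x east, y north):
u_g = −(1/(fρ)) ∂P/∂y,  v_g = (1/(fρ)) ∂P/∂x
u_g = −(−0.43×10⁻³)/(4.26×10⁻⁵ × 1.12) = 9.01 m/s;  v_g = (1.6×10⁻³)/(4.26×10⁻⁵ × 1.12) = 33.5 m/s
|V_g| = √(u_g² + v_g²) = 34.7 m/s

34.7 m/s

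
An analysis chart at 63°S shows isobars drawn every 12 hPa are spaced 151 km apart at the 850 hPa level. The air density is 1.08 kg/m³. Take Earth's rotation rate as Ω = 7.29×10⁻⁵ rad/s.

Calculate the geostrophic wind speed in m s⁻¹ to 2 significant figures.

Coriolis parameter at 63°S:
f = 2Ω sin φ = 2 × 7.29×10⁻⁵ × sin 63° = 1.30×10⁻⁴ s⁻¹
Pressure gradient: |∂P/∂n| = 1200 Pa / 151000 m = 7.95×10⁻³ Pa/m
Geostrophic balance (pressure-gradient force = Coriolis force):
V_g = (1/(fρ)) |∂P/∂n| = 7.95×10⁻³ / (1.30×10⁻⁴ × 1.08) = 56.6 m/s

57 m s⁻¹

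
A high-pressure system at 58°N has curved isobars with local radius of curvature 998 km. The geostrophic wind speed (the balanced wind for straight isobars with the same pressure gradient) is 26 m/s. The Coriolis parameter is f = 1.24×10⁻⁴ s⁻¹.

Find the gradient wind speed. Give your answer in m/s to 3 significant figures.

Around a high, pressure-gradient force acts outward with centrifugal, so Coriolis balances both:
fV = (1/ρ)|∂P/∂n| + V²/R  →  V² − fR·V + fR·V_g = 0
With fR = 1.24×10⁻⁴ × 998×10³ m = 124 m/s:
V = [fR − √((fR)² − 4 fR V_g)]/2 = [124 − √(124² − 4×124×26)]/2 = 37.2 m/s
Supergeostrophic (V > V_g = 26 m/s), as expected around a high.

37.2 m/s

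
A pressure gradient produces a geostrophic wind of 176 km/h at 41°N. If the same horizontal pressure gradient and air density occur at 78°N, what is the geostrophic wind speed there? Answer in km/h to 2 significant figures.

120 km/h

With the same pressure gradient and density, V_g ∝ 1/f ∝ 1/sin φ.
V₂ = V₁ · sin φ₁ / sin φ₂ = 176 × sin 41° / sin 78°
V₂ = 176 × 0.6561/0.9781 = 120 km/h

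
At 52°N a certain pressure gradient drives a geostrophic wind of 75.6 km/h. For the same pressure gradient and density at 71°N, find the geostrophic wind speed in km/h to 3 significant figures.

With the same pressure gradient and density, V_g ∝ 1/f ∝ 1/sin φ.
V₂ = V₁ · sin φ₁ / sin φ₂ = 75.6 × sin 52° / sin 71°
V₂ = 75.6 × 0.7880/0.9455 = 63.0 km/h

63.0 km/h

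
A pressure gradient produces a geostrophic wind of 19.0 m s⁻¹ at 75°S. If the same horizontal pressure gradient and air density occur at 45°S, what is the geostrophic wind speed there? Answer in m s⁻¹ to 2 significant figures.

With the same pressure gradient and density, V_g ∝ 1/f ∝ 1/sin φ.
V₂ = V₁ · sin φ₁ / sin φ₂ = 19.0 × sin 75° / sin 45°
V₂ = 19.0 × 0.9659/0.7071 = 26 m s⁻¹

26 m s⁻¹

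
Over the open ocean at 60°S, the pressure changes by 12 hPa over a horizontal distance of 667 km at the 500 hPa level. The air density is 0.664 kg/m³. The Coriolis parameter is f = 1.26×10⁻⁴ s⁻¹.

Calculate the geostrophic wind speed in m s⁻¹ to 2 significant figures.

22 m s⁻¹

Pressure gradient: |∂P/∂n| = 1200 Pa / 667000 m = 1.80×10⁻³ Pa/m
Geostrophic balance (pressure-gradient force = Coriolis force):
V_g = (1/(fρ)) |∂P/∂n| = 1.80×10⁻³ / (1.26×10⁻⁴ × 0.664) = 21.5 m/s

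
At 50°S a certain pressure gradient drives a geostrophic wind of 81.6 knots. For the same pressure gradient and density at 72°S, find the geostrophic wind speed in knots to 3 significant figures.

65.7 knots

With the same pressure gradient and density, V_g ∝ 1/f ∝ 1/sin φ.
V₂ = V₁ · sin φ₁ / sin φ₂ = 81.6 × sin 50° / sin 72°
V₂ = 81.6 × 0.7660/0.9511 = 65.7 knots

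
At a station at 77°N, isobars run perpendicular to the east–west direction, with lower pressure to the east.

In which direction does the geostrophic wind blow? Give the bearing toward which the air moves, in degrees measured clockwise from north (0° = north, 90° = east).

180°

The pressure-gradient force points toward the east (bearing 090°).
Geostrophic balance: in the Northern Hemisphere the Coriolis force deflects motion to the right, so the geostrophic wind blows 90° to the right of the pressure-gradient force (low pressure on the left).
Rotating 090° by 90° clockwise gives 180° — the wind blows toward the south.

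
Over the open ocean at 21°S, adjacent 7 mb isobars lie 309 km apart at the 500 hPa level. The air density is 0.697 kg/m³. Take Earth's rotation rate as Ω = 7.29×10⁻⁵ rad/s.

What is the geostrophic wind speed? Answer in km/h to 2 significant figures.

Coriolis parameter at 21°S:
f = 2Ω sin φ = 2 × 7.29×10⁻⁵ × sin 21° = 5.23×10⁻⁵ s⁻¹
Pressure gradient: |∂P/∂n| = 700 Pa / 309000 m = 2.27×10⁻³ Pa/m
Geostrophic balance (pressure-gradient force = Coriolis force):
V_g = (1/(fρ)) |∂P/∂n| = 2.27×10⁻³ / (5.23×10⁻⁵ × 0.697) = 62.2 m/s
Converting: 62.2 m/s × 3.6 = 220 km/h

220 km/h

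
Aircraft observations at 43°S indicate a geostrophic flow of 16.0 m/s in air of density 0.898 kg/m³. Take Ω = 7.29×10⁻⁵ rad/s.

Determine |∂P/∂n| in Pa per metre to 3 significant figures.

Coriolis parameter at 43°S:
f = 2Ω sin φ = 2 × 7.29×10⁻⁵ × sin 43° = 9.94×10⁻⁵ s⁻¹
Geostrophic balance rearranged: |∂P/∂n| = f ρ V_g
|∂P/∂n| = 9.94×10⁻⁵ × 0.898 × 16.0 = 1.43×10⁻³ Pa/m

1.43×10⁻³ Pa/m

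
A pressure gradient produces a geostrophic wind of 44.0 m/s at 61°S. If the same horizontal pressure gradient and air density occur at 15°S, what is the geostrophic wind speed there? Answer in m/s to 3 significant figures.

With the same pressure gradient and density, V_g ∝ 1/f ∝ 1/sin φ.
V₂ = V₁ · sin φ₁ / sin φ₂ = 44.0 × sin 61° / sin 15°
V₂ = 44.0 × 0.8746/0.2588 = 149 m/s

149 m/s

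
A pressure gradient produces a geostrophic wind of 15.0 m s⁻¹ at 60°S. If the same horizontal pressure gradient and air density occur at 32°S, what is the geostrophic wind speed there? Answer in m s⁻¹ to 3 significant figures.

With the same pressure gradient and density, V_g ∝ 1/f ∝ 1/sin φ.
V₂ = V₁ · sin φ₁ / sin φ₂ = 15.0 × sin 60° / sin 32°
V₂ = 15.0 × 0.8660/0.5299 = 24.5 m s⁻¹

24.5 m s⁻¹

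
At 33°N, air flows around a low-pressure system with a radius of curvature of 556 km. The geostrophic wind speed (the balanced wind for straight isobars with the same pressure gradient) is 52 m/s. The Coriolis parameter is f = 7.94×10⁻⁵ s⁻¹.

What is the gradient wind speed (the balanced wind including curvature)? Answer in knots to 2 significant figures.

Around a low, centrifugal force acts outward with Coriolis, so pressure-gradient force balances both:
(1/ρ)|∂P/∂n| = fV + V²/R  →  V² + fR·V − fR·V_g = 0
With fR = 7.94×10⁻⁵ × 556×10³ m = 44.1 m/s:
V = [−fR + √((fR)² + 4 fR V_g)]/2 = [−44.1 + √(44.1² + 4×44.1×52)]/2 = 30.7 m/s
Subgeostrophic (V < V_g = 52 m/s), as expected around a low.
Converting: 30.7 m/s × 1.944 = 60 knots

60 knots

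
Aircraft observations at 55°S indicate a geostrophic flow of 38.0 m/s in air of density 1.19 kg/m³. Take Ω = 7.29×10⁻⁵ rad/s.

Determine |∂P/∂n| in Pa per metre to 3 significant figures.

Coriolis parameter at 55°S:
f = 2Ω sin φ = 2 × 7.29×10⁻⁵ × sin 55° = 1.19×10⁻⁴ s⁻¹
Geostrophic balance rearranged: |∂P/∂n| = f ρ V_g
|∂P/∂n| = 1.19×10⁻⁴ × 1.19 × 38.0 = 5.40×10⁻³ Pa/m

5.40×10⁻³ Pa/m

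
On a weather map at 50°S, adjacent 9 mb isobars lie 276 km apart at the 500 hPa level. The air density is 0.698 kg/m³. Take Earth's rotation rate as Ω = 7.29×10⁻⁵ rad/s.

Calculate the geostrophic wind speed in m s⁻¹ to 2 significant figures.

42 m s⁻¹

Coriolis parameter at 50°S:
f = 2Ω sin φ = 2 × 7.29×10⁻⁵ × sin 50° = 1.12×10⁻⁴ s⁻¹
Pressure gradient: |∂P/∂n| = 900 Pa / 276000 m = 3.26×10⁻³ Pa/m
Geostrophic balance (pressure-gradient force = Coriolis force):
V_g = (1/(fρ)) |∂P/∂n| = 3.26×10⁻³ / (1.12×10⁻⁴ × 0.698) = 41.8 m/s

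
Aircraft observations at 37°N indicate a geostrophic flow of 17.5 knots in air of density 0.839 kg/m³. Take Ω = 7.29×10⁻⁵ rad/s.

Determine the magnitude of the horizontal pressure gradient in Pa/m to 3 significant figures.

Coriolis parameter at 37°N:
f = 2Ω sin φ = 2 × 7.29×10⁻⁵ × sin 37° = 8.77×10⁻⁵ s⁻¹
Wind speed in SI: 17.5 knots = 9.00 m/s
Geostrophic balance rearranged: |∂P/∂n| = f ρ V_g
|∂P/∂n| = 8.77×10⁻⁵ × 0.839 × 9.00 = 6.63×10⁻⁴ Pa/m

6.63×10⁻⁴ Pa/m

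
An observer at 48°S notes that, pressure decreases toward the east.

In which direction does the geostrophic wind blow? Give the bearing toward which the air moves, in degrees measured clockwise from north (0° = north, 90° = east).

The pressure-gradient force points toward the east (bearing 090°).
Geostrophic balance: in the Southern Hemisphere the Coriolis force deflects motion to the left, so the geostrophic wind blows 90° to the left of the pressure-gradient force (low pressure on the right).
Rotating 090° by 90° counterclockwise gives 000° — the wind blows toward the north.

000°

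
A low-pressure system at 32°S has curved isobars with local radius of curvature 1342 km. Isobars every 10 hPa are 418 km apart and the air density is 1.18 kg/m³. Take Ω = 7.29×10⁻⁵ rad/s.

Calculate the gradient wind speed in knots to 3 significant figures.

42.2 knots

Coriolis parameter at 32°S:
f = 2Ω sin φ = 2 × 7.29×10⁻⁵ × sin 32° = 7.73×10⁻⁵ s⁻¹
Pressure gradient: |∂P/∂n| = 1000 Pa / 418000 m = 2.39×10⁻³ Pa/m
Geostrophic speed: V_g = |∂P/∂n|/(fρ) = 2.39×10⁻³/(7.73×10⁻⁵ × 1.18) = 26.2 m/s
Around a low, centrifugal force acts outward with Coriolis, so pressure-gradient force balances both:
(1/ρ)|∂P/∂n| = fV + V²/R  →  V² + fR·V − fR·V_g = 0
With fR = 7.73×10⁻⁵ × 1342×10³ m = 104 m/s:
V = [−fR + √((fR)² + 4 fR V_g)]/2 = [−104 + √(104² + 4×104×26.2)]/2 = 21.7 m/s
Subgeostrophic (V < V_g = 26.2 m/s), as expected around a low.
Converting: 21.7 m/s × 1.944 = 42.2 knots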